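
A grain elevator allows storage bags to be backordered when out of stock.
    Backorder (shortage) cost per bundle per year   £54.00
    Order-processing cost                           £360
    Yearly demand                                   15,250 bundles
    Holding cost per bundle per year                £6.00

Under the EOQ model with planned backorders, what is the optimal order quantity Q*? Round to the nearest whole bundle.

Basic EOQ = √(2·15,250·360/6) = 1,352.775
Backorder adjustment √((H+b)/b) = √((6+54)/54) = 1.0541
Q* = 1,352.775 × 1.0541 ≈ 1,425.95

1,426 bundles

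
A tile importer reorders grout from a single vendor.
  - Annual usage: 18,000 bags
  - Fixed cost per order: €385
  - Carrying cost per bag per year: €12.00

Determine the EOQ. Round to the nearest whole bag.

1,075 bags

Q* = √(2·D·S / H) = √(2·18,000·385 / 12) = √1,155,000.0 ≈ 1,074.71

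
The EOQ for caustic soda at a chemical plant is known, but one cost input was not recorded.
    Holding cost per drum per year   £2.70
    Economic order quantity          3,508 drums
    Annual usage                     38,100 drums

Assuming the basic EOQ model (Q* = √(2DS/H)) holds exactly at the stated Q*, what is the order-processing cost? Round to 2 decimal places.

From Q* = √(2DS/H) ⇒ Q*² = 2DS/H.
S = Q²H / (2D) = 3,508² × 2.7 / (2 × 38,100) = 436.0416

£436.04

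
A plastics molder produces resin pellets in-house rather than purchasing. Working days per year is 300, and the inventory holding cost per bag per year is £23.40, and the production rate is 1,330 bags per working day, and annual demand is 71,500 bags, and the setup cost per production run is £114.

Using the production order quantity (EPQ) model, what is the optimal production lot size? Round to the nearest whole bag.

d = 71,500/300 = 238.3333 bags/day;  effective holding cost H(1 − d/p) = 23.4·(1 − 238.3333/1330) = 19.20677
Q* = √(2DS / H_eff) = √(2·71,500·114 / 19.20677) ≈ 921.28

921 bags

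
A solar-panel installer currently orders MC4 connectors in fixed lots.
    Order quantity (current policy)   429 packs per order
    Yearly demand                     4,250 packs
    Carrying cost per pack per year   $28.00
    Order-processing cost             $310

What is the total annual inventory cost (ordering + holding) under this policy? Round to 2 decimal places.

$9,077.10

Orders/yr = 4,250/429 = 9.907; ordering cost = 9.907 × $310 = $3,071.10
Average inventory = 429/2 = 214.5; holding cost = 214.5 × $28 = $6,006.00
Total = $3,071.10 + $6,006.00 = $9,077.10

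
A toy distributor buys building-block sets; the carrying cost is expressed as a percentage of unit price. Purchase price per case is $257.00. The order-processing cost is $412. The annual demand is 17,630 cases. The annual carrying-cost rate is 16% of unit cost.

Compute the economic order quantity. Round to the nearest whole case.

Carrying cost H = $257 × 16% = $41.1200/case/yr
EOQ = √(2DS/H) = √(2 × 17,630 × 412 / 41.12)
    = √(353,285.99) ≈ 594.38

594 cases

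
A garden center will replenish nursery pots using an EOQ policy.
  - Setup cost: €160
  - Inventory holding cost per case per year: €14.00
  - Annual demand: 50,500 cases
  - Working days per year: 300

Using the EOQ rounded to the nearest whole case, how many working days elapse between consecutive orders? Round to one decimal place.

6.4 days

EOQ = √(2DS/H) = √(2 × 50,500 × 160 / 14)
    = √(1,154,285.71) ≈ 1,074.38 → Q = 1,074 cases
Cycle time = (working days × Q)/D = (300 × 1,074) / 50,500 = 6.380 days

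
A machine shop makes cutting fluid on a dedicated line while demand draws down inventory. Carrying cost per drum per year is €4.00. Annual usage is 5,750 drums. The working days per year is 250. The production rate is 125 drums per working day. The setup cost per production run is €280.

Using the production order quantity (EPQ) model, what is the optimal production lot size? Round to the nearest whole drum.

Daily demand d = 5,750/250 = 23.000; p = 125; 1 − d/p = 0.81600
EPQ = √(2DS / (H(1 − d/p)))
    = √(2 × 5,750 × 280 / (4 × 0.81600)) ≈ 993.24

993 drums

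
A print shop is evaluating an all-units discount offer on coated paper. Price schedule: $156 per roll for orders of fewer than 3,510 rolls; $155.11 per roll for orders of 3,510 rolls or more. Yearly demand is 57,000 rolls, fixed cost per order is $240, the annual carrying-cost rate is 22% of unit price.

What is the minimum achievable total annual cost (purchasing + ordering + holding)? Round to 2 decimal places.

H₁ = 22%×$156 = $34.3200;  H₂ = 22%×$155.11 = $34.1242
EOQ₁ = √(2×57,000×240/34.3200) = 892.86  (< 3,510, feasible at tier 1)
EOQ₂ = √(2×57,000×240/34.1242) = 895.42  (< 3,510 → use Q = 3,510 at tier-2 price)
TC(tier 1 (EOQ₁), Q≈892.9) = $8,922,643.03
TC(tier 2, Q≈3,510.0) = $8,905,055.41
Minimum at tier 2: $8,905,055.41

$8,905,055.41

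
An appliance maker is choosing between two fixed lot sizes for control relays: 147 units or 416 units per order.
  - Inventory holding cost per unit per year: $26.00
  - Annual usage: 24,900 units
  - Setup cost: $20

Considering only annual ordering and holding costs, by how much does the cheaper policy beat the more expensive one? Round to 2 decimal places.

$1,306.36

Annual cost at Q: ordering D·S/Q plus holding Q·H/2.
TC(147) = (24,900/147)×20 + (147/2)×26 = $5,298.76
TC(416) = (24,900/416)×20 + (416/2)×26 = $6,605.12
Lots of 147 are cheaper by $1,306.36.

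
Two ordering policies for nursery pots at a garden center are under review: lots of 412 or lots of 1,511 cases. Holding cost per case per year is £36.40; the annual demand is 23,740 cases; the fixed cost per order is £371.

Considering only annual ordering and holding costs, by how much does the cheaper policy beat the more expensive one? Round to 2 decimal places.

For each Q, cost = (D/Q)·S + (Q/2)·H.
TC(412) = (23,740/412)×371 + (412/2)×36.4 = £28,875.92
TC(1,511) = (23,740/1,511)×371 + (1,511/2)×36.4 = £33,329.15
|ΔTC| = |£28,875.92 − £33,329.15| = £4,453.22

£4,453.22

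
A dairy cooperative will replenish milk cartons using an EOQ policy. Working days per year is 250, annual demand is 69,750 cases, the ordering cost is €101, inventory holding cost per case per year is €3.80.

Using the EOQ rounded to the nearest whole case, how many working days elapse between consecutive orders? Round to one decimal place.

6.9 days

2DS/H = 2·69,750·101/3.8 = 3,707,763.16
EOQ = √3,707,763.16 ≈ 1,925.56 → Q = 1,926 cases
Cycle time = (working days × Q)/D = (250 × 1,926) / 69,750 = 6.903 days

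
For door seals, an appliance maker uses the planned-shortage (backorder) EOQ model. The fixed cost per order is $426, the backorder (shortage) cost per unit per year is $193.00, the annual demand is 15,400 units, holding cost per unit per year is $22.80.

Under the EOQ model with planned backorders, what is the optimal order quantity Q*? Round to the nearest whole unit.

802 units

Basic EOQ = √(2·15,400·426/22.8) = 758.600
Backorder adjustment √((H+b)/b) = √((22.8+193)/193) = 1.0574
Q* = 758.600 × 1.0574 ≈ 802.16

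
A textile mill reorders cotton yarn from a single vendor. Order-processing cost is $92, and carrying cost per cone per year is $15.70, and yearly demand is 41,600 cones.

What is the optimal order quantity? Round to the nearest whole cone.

698 cones

Optimal lot size Q* = (2 × 41,600 × $92 / $15.7)^½ ≈ 698.24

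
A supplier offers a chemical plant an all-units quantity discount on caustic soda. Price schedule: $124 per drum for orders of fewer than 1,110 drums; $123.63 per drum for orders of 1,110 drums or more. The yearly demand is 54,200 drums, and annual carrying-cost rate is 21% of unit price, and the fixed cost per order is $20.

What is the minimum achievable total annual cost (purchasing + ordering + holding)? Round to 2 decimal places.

$6,716,131.65

H₁ = 21%×$124 = $26.0400;  H₂ = 21%×$123.63 = $25.9623
EOQ₁ = √(2×54,200×20/26.0400) = 288.54  (< 1,110, feasible at tier 1)
EOQ₂ = √(2×54,200×20/25.9623) = 288.97  (< 1,110 → use Q = 1,110 at tier-2 price)
TC(tier 1 (EOQ₁), Q≈288.5) = $6,728,313.64
TC(tier 2, Q≈1,110.0) = $6,716,131.65
Minimum at tier 2: $6,716,131.65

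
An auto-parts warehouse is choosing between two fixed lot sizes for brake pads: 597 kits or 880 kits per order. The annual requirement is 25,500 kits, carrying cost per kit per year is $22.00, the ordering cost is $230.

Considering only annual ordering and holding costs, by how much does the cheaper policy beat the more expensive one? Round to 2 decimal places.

$46.35

TC(Q) = (D/Q)S + (Q/2)H
TC(597) = (25,500/597)×230 + (597/2)×22 = $16,391.12
TC(880) = (25,500/880)×230 + (880/2)×22 = $16,344.77
Cheaper: Q = 880.  Difference = $46.35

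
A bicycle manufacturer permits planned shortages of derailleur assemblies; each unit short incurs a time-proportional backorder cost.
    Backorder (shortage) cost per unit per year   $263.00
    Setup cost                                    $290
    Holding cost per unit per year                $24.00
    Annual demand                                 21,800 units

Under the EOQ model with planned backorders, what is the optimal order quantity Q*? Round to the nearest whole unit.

758 units

Basic EOQ = √(2·21,800·290/24) = 725.833
Backorder adjustment √((H+b)/b) = √((24+263)/263) = 1.0446
Q* = 725.833 × 1.0446 ≈ 758.23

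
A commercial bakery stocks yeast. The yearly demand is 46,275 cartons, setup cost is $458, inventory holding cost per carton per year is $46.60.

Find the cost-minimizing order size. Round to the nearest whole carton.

954 cartons

2DS/H = 2·46,275·458/46.6 = 909,611.59
EOQ = √909,611.59 ≈ 953.74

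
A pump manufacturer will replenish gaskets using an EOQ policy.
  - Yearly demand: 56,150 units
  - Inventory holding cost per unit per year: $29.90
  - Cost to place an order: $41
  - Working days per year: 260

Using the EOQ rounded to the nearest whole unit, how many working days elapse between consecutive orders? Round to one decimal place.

1.8 days

Optimal lot size Q* = (2 × 56,150 × $41 / $29.9)^½ ≈ 392.42 → Q = 392 units
Days between orders = 260 / (D/Q) = 260 / 143.240 ≈ 1.815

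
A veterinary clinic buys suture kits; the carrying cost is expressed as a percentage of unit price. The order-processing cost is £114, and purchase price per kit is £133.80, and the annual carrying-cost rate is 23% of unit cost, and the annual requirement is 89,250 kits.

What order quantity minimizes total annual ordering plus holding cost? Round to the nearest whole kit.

Holding cost per kit per year: H = 23% × £133.8 = £30.7740
EOQ = √(2DS/H) = √(2 × 89,250 × 114 / 30.774)
    = √(661,240.01) ≈ 813.17

813 kits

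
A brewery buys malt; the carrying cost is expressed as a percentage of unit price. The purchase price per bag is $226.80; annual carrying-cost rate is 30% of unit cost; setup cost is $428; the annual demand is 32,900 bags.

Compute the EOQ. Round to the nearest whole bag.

H = i·C = 0.3 × $226.8 = $68.0400 per bag-year
Q* = √(2·D·S / H) = √(2·32,900·428 / 68.04) = √413,909.5 ≈ 643.36

643 bags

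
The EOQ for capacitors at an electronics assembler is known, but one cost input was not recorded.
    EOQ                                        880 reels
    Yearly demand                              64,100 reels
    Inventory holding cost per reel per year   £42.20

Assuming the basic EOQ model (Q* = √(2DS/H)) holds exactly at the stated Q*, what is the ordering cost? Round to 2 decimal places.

Since Q* = (2DS/H)^½, squaring gives Q*²·H = 2DS.
S = Q²H / (2D) = 880² × 42.2 / (2 × 64,100) = 254.9117

£254.91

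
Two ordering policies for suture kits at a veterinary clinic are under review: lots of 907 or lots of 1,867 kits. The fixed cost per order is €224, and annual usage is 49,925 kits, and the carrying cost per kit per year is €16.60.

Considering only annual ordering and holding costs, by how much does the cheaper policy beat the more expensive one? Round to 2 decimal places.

€1,628.05

For each Q, cost = (D/Q)·S + (Q/2)·H.
TC(907) = (49,925/907)×224 + (907/2)×16.6 = €19,857.98
TC(1,867) = (49,925/1,867)×224 + (1,867/2)×16.6 = €21,486.03
Lots of 907 are cheaper by €1,628.05.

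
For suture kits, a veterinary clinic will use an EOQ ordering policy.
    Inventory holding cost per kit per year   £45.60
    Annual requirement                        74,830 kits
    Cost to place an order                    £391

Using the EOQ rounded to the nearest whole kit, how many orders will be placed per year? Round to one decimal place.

66.0 orders per year

Q* = √(2·D·S / H) = √(2·74,830·391 / 45.6) = √1,283,268.9 ≈ 1,132.81 → Q = 1,133
Orders per year = D/Q = 74,830 / 1,133 = 66.046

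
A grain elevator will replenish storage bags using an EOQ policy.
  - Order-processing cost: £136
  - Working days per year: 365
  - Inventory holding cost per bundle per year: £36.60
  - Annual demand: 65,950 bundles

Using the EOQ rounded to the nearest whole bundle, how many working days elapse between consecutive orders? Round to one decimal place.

Q* = √(2·D·S / H) = √(2·65,950·136 / 36.6) = √490,120.2 ≈ 700.09 → Q = 700 bundles
T = Q/D × 365 days = 700/65,950 × 365 = 3.874 days

3.9 days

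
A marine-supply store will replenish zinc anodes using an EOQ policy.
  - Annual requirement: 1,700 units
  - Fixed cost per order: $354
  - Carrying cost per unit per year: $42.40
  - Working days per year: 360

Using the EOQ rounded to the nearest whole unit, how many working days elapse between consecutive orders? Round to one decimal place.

35.6 days

2DS/H = 2·1,700·354/42.4 = 28,386.79
EOQ = √28,386.79 ≈ 168.48 → Q = 168 units
T = Q/D × 360 days = 168/1,700 × 360 = 35.576 days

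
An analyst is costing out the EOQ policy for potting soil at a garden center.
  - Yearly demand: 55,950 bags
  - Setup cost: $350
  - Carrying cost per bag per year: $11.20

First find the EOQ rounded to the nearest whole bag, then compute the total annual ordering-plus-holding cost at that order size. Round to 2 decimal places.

$20,943.93

Q* = √(2·D·S / H) = √(2·55,950·350 / 11.2) = √3,496,875.0 ≈ 1,869.99 → Q = 1,870 bags
Orders/yr = 55,950/1,870 = 29.920; ordering cost = 29.920 × $350 = $10,471.93
Average inventory = 1,870/2 = 935; holding cost = 935 × $11.2 = $10,472.00
Total = $10,471.93 + $10,472.00 = $20,943.93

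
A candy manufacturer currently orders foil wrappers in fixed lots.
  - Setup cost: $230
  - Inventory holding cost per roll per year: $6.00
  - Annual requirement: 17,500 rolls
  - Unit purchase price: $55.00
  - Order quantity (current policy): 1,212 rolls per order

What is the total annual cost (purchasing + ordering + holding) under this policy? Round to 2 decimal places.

$969,456.96

Orders/yr = 17,500/1,212 = 14.439; ordering cost = 14.439 × $230 = $3,320.96
Average inventory = 1,212/2 = 606; holding cost = 606 × $6 = $3,636.00
Purchase cost = D·C = 17,500 × 55 = $962,500.00
Total = $3,320.96 + $3,636.00 + $962,500.00 = $969,456.96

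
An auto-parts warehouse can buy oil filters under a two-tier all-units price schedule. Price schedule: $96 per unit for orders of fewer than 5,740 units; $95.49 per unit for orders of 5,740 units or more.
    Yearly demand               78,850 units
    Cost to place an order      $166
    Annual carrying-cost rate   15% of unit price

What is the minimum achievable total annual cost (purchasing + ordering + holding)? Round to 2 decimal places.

$7,572,775.28

H₁ = 15%×$96 = $14.4000;  H₂ = 15%×$95.49 = $14.3235
EOQ₁ = √(2×78,850×166/14.4000) = 1,348.31  (< 5,740, feasible at tier 1)
EOQ₂ = √(2×78,850×166/14.3235) = 1,351.90  (< 5,740 → use Q = 5,740 at tier-2 price)
TC(tier 1 (EOQ₁), Q≈1,348.3) = $7,589,015.61
TC(tier 2, Q≈5,740.0) = $7,572,775.28
Minimum at tier 2: $7,572,775.28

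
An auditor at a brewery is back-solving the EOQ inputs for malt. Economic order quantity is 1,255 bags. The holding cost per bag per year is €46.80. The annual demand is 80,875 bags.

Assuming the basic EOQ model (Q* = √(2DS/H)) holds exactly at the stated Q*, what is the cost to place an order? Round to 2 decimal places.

From Q* = √(2DS/H) ⇒ Q*² = 2DS/H.
S = Q²H / (2D) = 1,255² × 46.8 / (2 × 80,875) = 455.7105

€455.71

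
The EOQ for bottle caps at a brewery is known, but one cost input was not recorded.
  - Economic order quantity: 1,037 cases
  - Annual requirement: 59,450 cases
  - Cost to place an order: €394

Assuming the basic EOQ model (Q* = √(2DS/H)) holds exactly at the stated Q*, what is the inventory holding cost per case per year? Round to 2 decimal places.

€43.56

Since Q* = (2DS/H)^½, squaring gives Q*²·H = 2DS.
H = 2DS / Q² = 2 × 59,450 × 394 / 1,037² = 43.5633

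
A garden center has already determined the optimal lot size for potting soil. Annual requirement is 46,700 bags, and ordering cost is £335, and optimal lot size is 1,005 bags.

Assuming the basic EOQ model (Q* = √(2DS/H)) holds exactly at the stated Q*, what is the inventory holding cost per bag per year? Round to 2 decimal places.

Since Q* = (2DS/H)^½, squaring gives Q*²·H = 2DS.
H = 2DS / Q² = 2 × 46,700 × 335 / 1,005² = 30.9784

£30.98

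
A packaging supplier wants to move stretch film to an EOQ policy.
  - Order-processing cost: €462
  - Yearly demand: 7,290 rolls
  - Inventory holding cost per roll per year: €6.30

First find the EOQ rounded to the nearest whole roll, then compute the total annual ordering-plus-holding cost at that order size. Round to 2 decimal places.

Q* = √(2·D·S / H) = √(2·7,290·462 / 6.3) = √1,069,200.0 ≈ 1,034.02 → Q = 1,034 rolls
Orders/yr = 7,290/1,034 = 7.050; ordering cost = 7.050 × €462 = €3,257.23
Average inventory = 1,034/2 = 517; holding cost = 517 × €6.3 = €3,257.10
Total = €3,257.23 + €3,257.10 = €6,514.33

€6,514.33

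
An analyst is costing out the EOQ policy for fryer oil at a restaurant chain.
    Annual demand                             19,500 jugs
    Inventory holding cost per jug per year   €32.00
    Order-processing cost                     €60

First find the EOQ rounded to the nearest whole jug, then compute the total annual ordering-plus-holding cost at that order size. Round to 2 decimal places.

2DS/H = 2·19,500·60/32 = 73,125.00
EOQ = √73,125.00 ≈ 270.42 → Q = 270 jugs
Annual ordering cost = (D/Q)·S = (19,500/270) × 60 = €4,333.33
Annual holding cost  = (Q/2)·H = (270/2) × 32 = €4,320.00
Total = €4,333.33 + €4,320.00 = €8,653.33

€8,653.33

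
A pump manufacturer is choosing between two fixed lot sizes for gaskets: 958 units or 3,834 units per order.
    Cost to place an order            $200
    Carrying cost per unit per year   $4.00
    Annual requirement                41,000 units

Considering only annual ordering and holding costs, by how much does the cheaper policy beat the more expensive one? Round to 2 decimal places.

Annual cost at Q: ordering D·S/Q plus holding Q·H/2.
TC(958) = (41,000/958)×200 + (958/2)×4 = $10,475.50
TC(3,834) = (41,000/3,834)×200 + (3,834/2)×4 = $9,806.76
Cheaper: Q = 3,834.  Difference = $668.74

$668.74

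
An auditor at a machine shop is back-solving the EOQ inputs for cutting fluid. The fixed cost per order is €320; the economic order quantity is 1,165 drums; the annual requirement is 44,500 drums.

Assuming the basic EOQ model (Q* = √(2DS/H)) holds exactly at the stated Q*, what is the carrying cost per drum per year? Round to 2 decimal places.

From Q* = √(2DS/H) ⇒ Q*² = 2DS/H.
H = 2DS / Q² = 2 × 44,500 × 320 / 1,165² = 20.9840

€20.98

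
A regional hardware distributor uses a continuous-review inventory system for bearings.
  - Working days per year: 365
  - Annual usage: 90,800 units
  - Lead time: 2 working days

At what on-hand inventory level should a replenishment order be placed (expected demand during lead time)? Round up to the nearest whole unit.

498 units

Daily demand d = 90,800 / 365 = 248.767 units/day
Demand during lead time = 248.767 × 2 = 497.53
Reorder point = 497.53 → round up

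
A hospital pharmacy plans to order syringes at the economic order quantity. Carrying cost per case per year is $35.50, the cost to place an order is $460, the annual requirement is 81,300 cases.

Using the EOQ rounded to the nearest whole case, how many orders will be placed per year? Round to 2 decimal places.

Q* = √(2·D·S / H) = √(2·81,300·460 / 35.5) = √2,106,929.6 ≈ 1,451.53 → Q = 1,452
N = D/Q = 81,300/1,452 ≈ 55.992 orders/yr

55.99 orders per year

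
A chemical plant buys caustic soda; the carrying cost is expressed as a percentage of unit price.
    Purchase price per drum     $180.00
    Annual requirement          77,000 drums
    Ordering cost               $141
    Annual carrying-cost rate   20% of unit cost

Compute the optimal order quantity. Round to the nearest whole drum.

777 drums

Holding cost per drum per year: H = 20% × $180 = $36.0000
EOQ = √(2DS/H) = √(2 × 77,000 × 141 / 36)
    = √(603,166.67) ≈ 776.64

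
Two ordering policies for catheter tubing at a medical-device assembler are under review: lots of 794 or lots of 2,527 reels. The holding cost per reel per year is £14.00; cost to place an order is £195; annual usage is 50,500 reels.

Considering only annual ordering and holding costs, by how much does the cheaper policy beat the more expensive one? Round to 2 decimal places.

£3,625.52

TC(Q) = (D/Q)S + (Q/2)H
TC(794) = (50,500/794)×195 + (794/2)×14 = £17,960.39
TC(2,527) = (50,500/2,527)×195 + (2,527/2)×14 = £21,585.91
Lots of 794 are cheaper by £3,625.52.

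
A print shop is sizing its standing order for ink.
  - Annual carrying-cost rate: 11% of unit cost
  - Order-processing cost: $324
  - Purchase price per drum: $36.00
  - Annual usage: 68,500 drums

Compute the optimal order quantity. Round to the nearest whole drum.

Holding cost per drum per year: H = 11% × $36 = $3.9600
2DS/H = 2·68,500·324/3.96 = 11,209,090.91
EOQ = √11,209,090.91 ≈ 3,348.00

3,348 drums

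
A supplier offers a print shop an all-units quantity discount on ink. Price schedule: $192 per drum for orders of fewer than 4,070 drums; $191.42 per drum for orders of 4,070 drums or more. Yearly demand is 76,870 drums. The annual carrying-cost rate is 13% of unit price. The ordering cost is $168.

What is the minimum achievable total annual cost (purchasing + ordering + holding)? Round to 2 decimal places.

$14,768,268.57

H₁ = 13%×$192 = $24.9600;  H₂ = 13%×$191.42 = $24.8846
EOQ₁ = √(2×76,870×168/24.9600) = 1,017.25  (< 4,070, feasible at tier 1)
EOQ₂ = √(2×76,870×168/24.8846) = 1,018.79  (< 4,070 → use Q = 4,070 at tier-2 price)
TC(tier 1 (EOQ₁), Q≈1,017.2) = $14,784,430.45
TC(tier 2, Q≈4,070.0) = $14,768,268.57
Minimum at tier 2: $14,768,268.57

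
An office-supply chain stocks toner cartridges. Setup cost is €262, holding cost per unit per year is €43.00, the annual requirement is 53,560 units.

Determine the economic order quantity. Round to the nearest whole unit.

808 units

EOQ = √(2DS/H) = √(2 × 53,560 × 262 / 43)
    = √(652,684.65) ≈ 807.89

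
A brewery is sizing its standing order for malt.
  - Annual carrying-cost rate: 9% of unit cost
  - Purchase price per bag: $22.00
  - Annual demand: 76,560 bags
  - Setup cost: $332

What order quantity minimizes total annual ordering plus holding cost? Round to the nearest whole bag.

5,067 bags

H = i·C = 0.09 × $22 = $1.9800 per bag-year
Q* = √(2·D·S / H) = √(2·76,560·332 / 1.98) = √25,674,666.7 ≈ 5,067.02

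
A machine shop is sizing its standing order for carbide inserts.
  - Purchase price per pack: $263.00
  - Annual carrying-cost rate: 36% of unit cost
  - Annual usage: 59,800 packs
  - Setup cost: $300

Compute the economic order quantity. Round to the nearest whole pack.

Carrying cost H = $263 × 36% = $94.6800/pack/yr
Optimal lot size Q* = (2 × 59,800 × $300 / $94.68)^½ ≈ 615.60

616 packs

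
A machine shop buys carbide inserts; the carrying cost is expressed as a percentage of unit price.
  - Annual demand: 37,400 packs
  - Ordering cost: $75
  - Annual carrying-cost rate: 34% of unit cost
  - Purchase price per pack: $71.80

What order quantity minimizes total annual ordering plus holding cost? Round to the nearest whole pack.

Holding cost per pack per year: H = 34% × $71.8 = $24.4120
Q* = √(2·D·S / H) = √(2·37,400·75 / 24.412) = √229,805.0 ≈ 479.38

479 packs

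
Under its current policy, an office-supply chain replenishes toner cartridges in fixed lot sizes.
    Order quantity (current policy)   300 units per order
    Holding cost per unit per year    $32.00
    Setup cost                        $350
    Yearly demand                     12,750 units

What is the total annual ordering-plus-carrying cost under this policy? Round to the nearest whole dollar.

Orders/yr = 12,750/300 = 42.500; ordering cost = 42.500 × $350 = $14,875.00
Average inventory = 300/2 = 150; holding cost = 150 × $32 = $4,800.00
Total = $14,875.00 + $4,800.00 = $19,675.00

$19,675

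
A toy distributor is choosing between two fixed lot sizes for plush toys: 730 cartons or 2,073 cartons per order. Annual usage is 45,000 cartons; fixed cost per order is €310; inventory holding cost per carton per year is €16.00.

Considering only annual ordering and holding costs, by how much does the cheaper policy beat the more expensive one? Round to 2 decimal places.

For each Q, cost = (D/Q)·S + (Q/2)·H.
TC(730) = (45,000/730)×310 + (730/2)×16 = €24,949.59
TC(2,073) = (45,000/2,073)×310 + (2,073/2)×16 = €23,313.38
Cheaper: Q = 2,073.  Difference = €1,636.21

€1,636.21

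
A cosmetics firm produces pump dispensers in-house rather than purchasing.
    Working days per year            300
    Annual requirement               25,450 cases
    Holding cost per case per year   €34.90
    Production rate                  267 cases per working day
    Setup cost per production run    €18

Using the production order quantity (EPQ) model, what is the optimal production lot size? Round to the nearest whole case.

d = 25,450/300 = 84.8333 cases/day;  effective holding cost H(1 − d/p) = 34.9·(1 − 84.8333/267) = 23.81130
Q* = √(2DS / H_eff) = √(2·25,450·18 / 23.81130) ≈ 196.16

196 cases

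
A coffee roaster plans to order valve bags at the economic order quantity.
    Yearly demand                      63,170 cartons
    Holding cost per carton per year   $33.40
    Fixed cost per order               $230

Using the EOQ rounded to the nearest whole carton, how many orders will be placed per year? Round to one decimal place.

67.7 orders per year

Optimal lot size Q* = (2 × 63,170 × $230 / $33.4)^½ ≈ 932.74 → Q = 933
Orders per year = D/Q = 63,170 / 933 = 67.706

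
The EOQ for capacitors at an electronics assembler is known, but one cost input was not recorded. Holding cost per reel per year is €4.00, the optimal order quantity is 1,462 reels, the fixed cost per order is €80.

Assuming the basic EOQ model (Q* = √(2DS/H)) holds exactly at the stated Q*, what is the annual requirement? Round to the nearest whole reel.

53,436 reels per year

EOQ relation: Q² = 2DS/H, so rearrange for the unknown.
D = Q²H / (2S) = 1,462² × 4 / (2 × 80) = 53,436.10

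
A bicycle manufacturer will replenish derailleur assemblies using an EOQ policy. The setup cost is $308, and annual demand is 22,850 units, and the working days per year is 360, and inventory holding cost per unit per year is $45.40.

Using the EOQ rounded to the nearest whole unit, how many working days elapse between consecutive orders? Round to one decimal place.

8.8 days

Q* = √(2·D·S / H) = √(2·22,850·308 / 45.4) = √310,035.2 ≈ 556.81 → Q = 557 units
Cycle time = (working days × Q)/D = (360 × 557) / 22,850 = 8.775 days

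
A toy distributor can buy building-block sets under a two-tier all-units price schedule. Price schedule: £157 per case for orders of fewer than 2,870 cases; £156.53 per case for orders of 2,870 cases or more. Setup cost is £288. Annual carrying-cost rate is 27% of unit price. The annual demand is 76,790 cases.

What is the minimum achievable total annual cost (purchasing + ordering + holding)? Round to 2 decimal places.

H₁ = 27%×£157 = £42.3900;  H₂ = 27%×£156.53 = £42.2631
EOQ₁ = √(2×76,790×288/42.3900) = 1,021.48  (< 2,870, feasible at tier 1)
EOQ₂ = √(2×76,790×288/42.2631) = 1,023.02  (< 2,870 → use Q = 2,870 at tier-2 price)
TC(tier 1 (EOQ₁), Q≈1,021.5) = £12,099,330.74
TC(tier 2, Q≈2,870.0) = £12,088,292.00
Minimum at tier 2: £12,088,292.00

£12,088,292.00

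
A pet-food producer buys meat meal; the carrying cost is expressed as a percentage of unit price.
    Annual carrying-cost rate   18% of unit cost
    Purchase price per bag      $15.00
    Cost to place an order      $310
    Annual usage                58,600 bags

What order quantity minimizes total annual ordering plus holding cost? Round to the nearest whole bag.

Holding cost per bag per year: H = 18% × $15 = $2.7000
2DS/H = 2·58,600·310/2.7 = 13,456,296.30
EOQ = √13,456,296.30 ≈ 3,668.28

3,668 bags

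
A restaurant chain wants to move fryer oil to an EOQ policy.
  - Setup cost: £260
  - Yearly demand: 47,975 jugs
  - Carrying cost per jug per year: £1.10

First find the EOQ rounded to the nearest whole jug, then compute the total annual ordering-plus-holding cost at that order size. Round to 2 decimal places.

£5,238.48

2DS/H = 2·47,975·260/1.1 = 22,679,090.91
EOQ = √22,679,090.91 ≈ 4,762.26 → Q = 4,762 jugs
Ordering: D/Q × S = 47,975/4,762 × £260 = £2,619.38
Holding:  Q/2 × H = 4,762/2 × £1.1 = £2,619.10
Total = £2,619.38 + £2,619.10 = £5,238.48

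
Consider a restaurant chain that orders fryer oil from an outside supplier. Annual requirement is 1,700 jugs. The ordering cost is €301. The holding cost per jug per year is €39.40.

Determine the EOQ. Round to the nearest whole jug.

161 jugs

Optimal lot size Q* = (2 × 1,700 × €301 / €39.4)^½ ≈ 161.17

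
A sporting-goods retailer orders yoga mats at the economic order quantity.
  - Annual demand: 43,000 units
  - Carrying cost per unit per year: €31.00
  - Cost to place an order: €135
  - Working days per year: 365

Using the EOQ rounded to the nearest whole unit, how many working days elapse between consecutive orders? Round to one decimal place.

Optimal lot size Q* = (2 × 43,000 × €135 / €31)^½ ≈ 611.98 → Q = 612 units
T = Q/D × 365 days = 612/43,000 × 365 = 5.195 days

5.2 days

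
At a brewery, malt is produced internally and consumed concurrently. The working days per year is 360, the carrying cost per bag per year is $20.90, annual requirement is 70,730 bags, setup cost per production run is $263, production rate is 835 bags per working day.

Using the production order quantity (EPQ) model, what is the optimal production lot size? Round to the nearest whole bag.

1,526 bags

Daily demand d = 70,730/360 = 196.472; p = 835; 1 − d/p = 0.76470
EPQ = √(2DS / (H(1 − d/p)))
    = √(2 × 70,730 × 263 / (20.9 × 0.76470)) ≈ 1,525.72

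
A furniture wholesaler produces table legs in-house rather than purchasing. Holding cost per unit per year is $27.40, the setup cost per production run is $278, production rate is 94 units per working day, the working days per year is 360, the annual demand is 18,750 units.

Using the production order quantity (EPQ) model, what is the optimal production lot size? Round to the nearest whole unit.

924 units

d = 18,750/360 = 52.0833 units/day;  effective holding cost H(1 − d/p) = 27.4·(1 − 52.0833/94) = 12.21826
Q* = √(2DS / H_eff) = √(2·18,750·278 / 12.21826) ≈ 923.71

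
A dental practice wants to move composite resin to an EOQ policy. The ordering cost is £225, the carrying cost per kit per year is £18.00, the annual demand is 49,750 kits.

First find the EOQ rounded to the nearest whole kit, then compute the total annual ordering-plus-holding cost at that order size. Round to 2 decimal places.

£20,074.24

2DS/H = 2·49,750·225/18 = 1,243,750.00
EOQ = √1,243,750.00 ≈ 1,115.24 → Q = 1,115 kits
Ordering: D/Q × S = 49,750/1,115 × £225 = £10,039.24
Holding:  Q/2 × H = 1,115/2 × £18 = £10,035.00
Total = £10,039.24 + £10,035.00 = £20,074.24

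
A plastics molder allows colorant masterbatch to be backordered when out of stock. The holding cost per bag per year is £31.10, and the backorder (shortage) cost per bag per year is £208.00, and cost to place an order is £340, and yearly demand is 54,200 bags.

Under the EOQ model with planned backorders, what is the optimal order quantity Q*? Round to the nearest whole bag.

Basic EOQ = √(2·54,200·340/31.1) = 1,088.614
Backorder adjustment √((H+b)/b) = √((31.1+208)/208) = 1.0722
Q* = 1,088.614 × 1.0722 ≈ 1,167.16

1,167 bags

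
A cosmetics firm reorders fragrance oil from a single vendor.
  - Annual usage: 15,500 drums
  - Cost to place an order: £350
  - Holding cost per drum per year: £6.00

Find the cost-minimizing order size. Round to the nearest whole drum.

2DS/H = 2·15,500·350/6 = 1,808,333.33
EOQ = √1,808,333.33 ≈ 1,344.74

1,345 drums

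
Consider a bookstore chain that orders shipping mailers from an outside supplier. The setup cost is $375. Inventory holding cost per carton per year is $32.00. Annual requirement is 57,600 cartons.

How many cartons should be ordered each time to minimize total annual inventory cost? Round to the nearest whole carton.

1,162 cartons

EOQ = √(2DS/H) = √(2 × 57,600 × 375 / 32)
    = √(1,350,000.00) ≈ 1,161.90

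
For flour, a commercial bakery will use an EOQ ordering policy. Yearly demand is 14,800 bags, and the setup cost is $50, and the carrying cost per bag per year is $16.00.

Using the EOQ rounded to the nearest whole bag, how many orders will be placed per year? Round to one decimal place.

EOQ = √(2DS/H) = √(2 × 14,800 × 50 / 16)
    = √(92,500.00) ≈ 304.14 → Q = 304
N = D/Q = 14,800/304 ≈ 48.684 orders/yr

48.7 orders per year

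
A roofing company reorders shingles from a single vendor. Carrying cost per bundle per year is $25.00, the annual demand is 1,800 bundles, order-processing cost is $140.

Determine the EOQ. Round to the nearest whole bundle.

Optimal lot size Q* = (2 × 1,800 × $140 / $25)^½ ≈ 141.99

142 bundles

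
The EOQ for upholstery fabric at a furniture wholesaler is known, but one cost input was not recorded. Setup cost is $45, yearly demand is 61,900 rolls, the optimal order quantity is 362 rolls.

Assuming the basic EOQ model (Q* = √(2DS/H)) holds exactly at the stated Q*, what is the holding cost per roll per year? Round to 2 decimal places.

EOQ relation: Q² = 2DS/H, so rearrange for the unknown.
H = 2DS / Q² = 2 × 61,900 × 45 / 362² = 42.5124

$42.51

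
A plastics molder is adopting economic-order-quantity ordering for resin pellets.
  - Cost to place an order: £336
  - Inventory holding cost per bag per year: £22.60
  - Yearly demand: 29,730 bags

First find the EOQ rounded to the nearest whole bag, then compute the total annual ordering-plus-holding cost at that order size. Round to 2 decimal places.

£21,248.89

Optimal lot size Q* = (2 × 29,730 × £336 / £22.6)^½ ≈ 940.22 → Q = 940 bags
Orders/yr = 29,730/940 = 31.628; ordering cost = 31.628 × £336 = £10,626.89
Average inventory = 940/2 = 470; holding cost = 470 × £22.6 = £10,622.00
Total = £10,626.89 + £10,622.00 = £21,248.89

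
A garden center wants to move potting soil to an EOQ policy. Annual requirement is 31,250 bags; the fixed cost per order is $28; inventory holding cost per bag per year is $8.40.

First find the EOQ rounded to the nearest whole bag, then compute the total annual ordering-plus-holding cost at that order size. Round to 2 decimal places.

$3,834.06

Optimal lot size Q* = (2 × 31,250 × $28 / $8.4)^½ ≈ 456.44 → Q = 456 bags
Ordering: D/Q × S = 31,250/456 × $28 = $1,918.86
Holding:  Q/2 × H = 456/2 × $8.4 = $1,915.20
Total = $1,918.86 + $1,915.20 = $3,834.06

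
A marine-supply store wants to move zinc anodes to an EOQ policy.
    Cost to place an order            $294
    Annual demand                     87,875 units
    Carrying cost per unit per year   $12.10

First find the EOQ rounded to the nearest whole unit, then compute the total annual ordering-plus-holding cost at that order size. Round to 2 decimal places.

$25,004.26

EOQ = √(2DS/H) = √(2 × 87,875 × 294 / 12.1)
    = √(4,270,289.26) ≈ 2,066.47 → Q = 2,066 units
Annual ordering cost = (D/Q)·S = (87,875/2,066) × 294 = $12,504.96
Annual holding cost  = (Q/2)·H = (2,066/2) × 12.1 = $12,499.30
Total = $12,504.96 + $12,499.30 = $25,004.26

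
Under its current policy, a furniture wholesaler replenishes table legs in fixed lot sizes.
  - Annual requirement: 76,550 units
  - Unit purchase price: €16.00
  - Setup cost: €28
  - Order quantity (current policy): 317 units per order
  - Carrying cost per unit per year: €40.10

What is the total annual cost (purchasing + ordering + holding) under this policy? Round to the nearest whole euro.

€1,237,917

Ordering: D/Q × S = 76,550/317 × €28 = €6,761.51
Holding:  Q/2 × H = 317/2 × €40.1 = €6,355.85
Purchase cost = D·C = 76,550 × 16 = €1,224,800.00
Total = €6,761.51 + €6,355.85 + €1,224,800.00 = €1,237,917.36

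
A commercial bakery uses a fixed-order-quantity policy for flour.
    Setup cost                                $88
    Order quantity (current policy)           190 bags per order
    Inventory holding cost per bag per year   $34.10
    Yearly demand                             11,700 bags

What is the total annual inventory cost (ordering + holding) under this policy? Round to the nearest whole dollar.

Ordering: D/Q × S = 11,700/190 × $88 = $5,418.95
Holding:  Q/2 × H = 190/2 × $34.1 = $3,239.50
Total = $5,418.95 + $3,239.50 = $8,658.45

$8,658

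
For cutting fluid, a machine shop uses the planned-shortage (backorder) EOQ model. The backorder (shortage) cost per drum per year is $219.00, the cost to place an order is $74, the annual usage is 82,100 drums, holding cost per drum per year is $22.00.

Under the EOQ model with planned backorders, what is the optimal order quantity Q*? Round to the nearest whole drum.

Basic EOQ = √(2·82,100·74/22) = 743.175
Backorder adjustment √((H+b)/b) = √((22+219)/219) = 1.0490
Q* = 743.175 × 1.0490 ≈ 779.61

780 drums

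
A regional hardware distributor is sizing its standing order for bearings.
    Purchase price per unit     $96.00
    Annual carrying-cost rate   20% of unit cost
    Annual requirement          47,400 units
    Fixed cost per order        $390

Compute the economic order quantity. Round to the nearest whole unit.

Holding cost per unit per year: H = 20% × $96 = $19.2000
2DS/H = 2·47,400·390/19.2 = 1,925,625.00
EOQ = √1,925,625.00 ≈ 1,387.67

1,388 units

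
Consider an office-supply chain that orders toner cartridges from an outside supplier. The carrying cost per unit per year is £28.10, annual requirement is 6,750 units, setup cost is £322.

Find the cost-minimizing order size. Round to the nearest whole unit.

393 units

Optimal lot size Q* = (2 × 6,750 × £322 / £28.1)^½ ≈ 393.32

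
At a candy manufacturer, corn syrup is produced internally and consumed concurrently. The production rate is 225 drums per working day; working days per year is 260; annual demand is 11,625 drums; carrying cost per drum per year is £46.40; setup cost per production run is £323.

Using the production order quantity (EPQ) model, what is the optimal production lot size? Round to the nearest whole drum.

Daily demand d = 11,625/260 = 44.712; p = 225; 1 − d/p = 0.80128
EPQ = √(2DS / (H(1 − d/p)))
    = √(2 × 11,625 × 323 / (46.4 × 0.80128)) ≈ 449.43

449 drums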